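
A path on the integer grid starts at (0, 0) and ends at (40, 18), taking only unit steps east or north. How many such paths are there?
Number of paths = 449972009097765

A monotone lattice path from (0, 0) to (40, 18) consists of 40 east steps and 18 north steps in some order, so it is determined by which 40 of the 58 steps are east. The count is C(58, 40) = 449972009097765.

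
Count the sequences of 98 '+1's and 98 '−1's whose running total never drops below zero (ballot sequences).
C_98 = 57743358069601357782187700608042856334020731624756611000

These ballot sequences are counted by the Catalan number C_n = (1/(n + 1)) · C(2n, n). For n = 98: C_98 = (1/99) · C(196, 98) = 5716592448890534420436582360196242777068052430850904489000/99 = 57743358069601357782187700608042856334020731624756611000.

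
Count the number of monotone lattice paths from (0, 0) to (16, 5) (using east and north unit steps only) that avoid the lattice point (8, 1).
Number of paths = 15894

Total paths from (0, 0) to (16, 5): C(21, 16) = 20349. Paths through (8, 1): (paths (0, 0) → (8, 1)) × (paths (8, 1) → (16, 5)) = C(9, 8) · C(12, 8) = 9 · 495 = 4455. Avoidance count = 20349 − 4455 = 15894.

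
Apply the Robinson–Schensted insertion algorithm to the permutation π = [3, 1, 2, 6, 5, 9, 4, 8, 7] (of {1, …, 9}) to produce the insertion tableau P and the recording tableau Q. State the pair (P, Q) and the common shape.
P = [1, 2, 4, 7] / [3, 5, 8] / [6, 9];  Q = [1, 3, 4, 6] / [2, 5, 8] / [7, 9];  common shape = (4, 3, 2)

Row-insert the values π_1, π_2, … into P one at a time, bumping the leftmost entry strictly greater than the inserted value down to the next row. The recording tableau Q records, in position (i, j), the step at which that cell was added to P.
  Insert 3 (step 1): P = [3];  Q = [1]
  Insert 1 (step 2): P = [1] / [3];  Q = [1] / [2]
  Insert 2 (step 3): P = [1, 2] / [3];  Q = [1, 3] / [2]
  Insert 6 (step 4): P = [1, 2, 6] / [3];  Q = [1, 3, 4] / [2]
  Insert 5 (step 5): P = [1, 2, 5] / [3, 6];  Q = [1, 3, 4] / [2, 5]
  Insert 9 (step 6): P = [1, 2, 5, 9] / [3, 6];  Q = [1, 3, 4, 6] / [2, 5]
  Insert 4 (step 7): P = [1, 2, 4, 9] / [3, 5] / [6];  Q = [1, 3, 4, 6] / [2, 5] / [7]
  Insert 8 (step 8): P = [1, 2, 4, 8] / [3, 5, 9] / [6];  Q = [1, 3, 4, 6] / [2, 5, 8] / [7]
  Insert 7 (step 9): P = [1, 2, 4, 7] / [3, 5, 8] / [6, 9];  Q = [1, 3, 4, 6] / [2, 5, 8] / [7, 9]
Final shape: (4, 3, 2).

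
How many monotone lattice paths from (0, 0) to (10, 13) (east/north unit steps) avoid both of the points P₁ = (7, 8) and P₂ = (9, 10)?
Number of paths = 568634

Inclusion–exclusion. Total paths: C(23, 10) = 1144066. Through P₁: C(15, 7)·C(8, 3) = 360360. Through P₂: C(19, 9)·C(4, 1) = 369512. Since P₁ is strictly southwest of P₂, a monotone path through both must visit P₁ then P₂; paths through both = C(15, 7)·C(4, 2)·C(4, 1) = 154440. Avoid both = 1144066 − 360360 − 369512 + 154440 = 568634.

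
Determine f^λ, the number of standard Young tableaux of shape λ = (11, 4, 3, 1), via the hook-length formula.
# SYT of shape (11, 4, 3, 1) = 2519400

Hook-length formula: f^λ = n! / Π hook(c), product over all cells c of the Young diagram. For λ = (11, 4, 3, 1), n = 19 boxes. Hook lengths by row (left-to-right, top-to-bottom): [14, 12, 11, 9, 7, 6, 5, 4, 3, 2, 1]; [6, 4, 3, 1]; [4, 2, 1]; [1]. Product of hooks = 48283361280. So f^λ = 19! / 48283361280 = 121645100408832000 / 48283361280 = 2519400.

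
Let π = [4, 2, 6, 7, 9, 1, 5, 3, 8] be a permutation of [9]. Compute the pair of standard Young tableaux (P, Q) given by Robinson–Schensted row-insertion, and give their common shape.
P = [1, 3, 7, 8] / [2, 5, 9] / [4, 6];  Q = [1, 3, 4, 5] / [2, 7, 9] / [6, 8];  common shape = (4, 3, 2)

Row-insert the values π_1, π_2, … into P one at a time, bumping the leftmost entry strictly greater than the inserted value down to the next row. The recording tableau Q records, in position (i, j), the step at which that cell was added to P.
  Insert 4 (step 1): P = [4];  Q = [1]
  Insert 2 (step 2): P = [2] / [4];  Q = [1] / [2]
  Insert 6 (step 3): P = [2, 6] / [4];  Q = [1, 3] / [2]
  Insert 7 (step 4): P = [2, 6, 7] / [4];  Q = [1, 3, 4] / [2]
  Insert 9 (step 5): P = [2, 6, 7, 9] / [4];  Q = [1, 3, 4, 5] / [2]
  Insert 1 (step 6): P = [1, 6, 7, 9] / [2] / [4];  Q = [1, 3, 4, 5] / [2] / [6]
  Insert 5 (step 7): P = [1, 5, 7, 9] / [2, 6] / [4];  Q = [1, 3, 4, 5] / [2, 7] / [6]
  Insert 3 (step 8): P = [1, 3, 7, 9] / [2, 5] / [4, 6];  Q = [1, 3, 4, 5] / [2, 7] / [6, 8]
  Insert 8 (step 9): P = [1, 3, 7, 8] / [2, 5, 9] / [4, 6];  Q = [1, 3, 4, 5] / [2, 7, 9] / [6, 8]
Final shape: (4, 3, 2).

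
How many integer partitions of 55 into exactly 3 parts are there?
p(55, 3 parts) = 252

Partitions of n into exactly k parts are in bijection with partitions of n − k into at most k parts (subtract 1 from each part). So p(55, exactly 3) = p(52, parts ≤ 3). Computing via the recurrence p(m, j) = p(m, j−1) + p(m−j, j) gives 252.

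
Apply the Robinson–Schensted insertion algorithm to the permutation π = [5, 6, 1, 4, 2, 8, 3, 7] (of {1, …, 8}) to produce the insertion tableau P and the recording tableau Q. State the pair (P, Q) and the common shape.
P = [1, 2, 3, 7] / [4, 6, 8] / [5];  Q = [1, 2, 6, 8] / [3, 4, 7] / [5];  common shape = (4, 3, 1)

Row-insert the values π_1, π_2, … into P one at a time, bumping the leftmost entry strictly greater than the inserted value down to the next row. The recording tableau Q records, in position (i, j), the step at which that cell was added to P.
  Insert 5 (step 1): P = [5];  Q = [1]
  Insert 6 (step 2): P = [5, 6];  Q = [1, 2]
  Insert 1 (step 3): P = [1, 6] / [5];  Q = [1, 2] / [3]
  Insert 4 (step 4): P = [1, 4] / [5, 6];  Q = [1, 2] / [3, 4]
  Insert 2 (step 5): P = [1, 2] / [4, 6] / [5];  Q = [1, 2] / [3, 4] / [5]
  Insert 8 (step 6): P = [1, 2, 8] / [4, 6] / [5];  Q = [1, 2, 6] / [3, 4] / [5]
  Insert 3 (step 7): P = [1, 2, 3] / [4, 6, 8] / [5];  Q = [1, 2, 6] / [3, 4, 7] / [5]
  Insert 7 (step 8): P = [1, 2, 3, 7] / [4, 6, 8] / [5];  Q = [1, 2, 6, 8] / [3, 4, 7] / [5]
Final shape: (4, 3, 1).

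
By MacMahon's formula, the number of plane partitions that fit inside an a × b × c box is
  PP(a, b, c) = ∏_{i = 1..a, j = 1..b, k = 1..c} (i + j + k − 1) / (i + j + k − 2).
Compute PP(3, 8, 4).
PP(3, 8, 4) = 4723719

Evaluate the triple product over i = 1..3, j = 1..8, k = 1..4. The factors are (2/1) · (3/2) · (4/3) · (5/4) · (3/2) · (4/3) · (5/4) · (6/5) · … (96 factors total). The numerators and denominators telescope so the product is an integer; carrying out the multiplication exactly gives PP(3, 8, 4) = 4723719.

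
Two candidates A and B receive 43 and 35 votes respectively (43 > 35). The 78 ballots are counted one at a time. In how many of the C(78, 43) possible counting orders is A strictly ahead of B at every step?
Strict-lead orderings = 1860487297922073041760

Total orderings of the 78 votes with 43 for A: C(78, 43) = 18139751154740212157160. By the Bertrand ballot formula (Cycle Lemma / reflection principle), the number of orderings in which A is strictly ahead of B throughout is (p − q)/(p + q) · C(p + q, p) = (43 − 35)/(43 + 35) · 18139751154740212157160 = 1860487297922073041760.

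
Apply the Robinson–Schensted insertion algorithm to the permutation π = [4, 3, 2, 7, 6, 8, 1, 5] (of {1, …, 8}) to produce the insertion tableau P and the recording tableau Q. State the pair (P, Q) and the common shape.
P = [1, 5, 8] / [2, 6] / [3, 7] / [4];  Q = [1, 4, 6] / [2, 5] / [3, 8] / [7];  common shape = (3, 2, 2, 1)

Row-insert the values π_1, π_2, … into P one at a time, bumping the leftmost entry strictly greater than the inserted value down to the next row. The recording tableau Q records, in position (i, j), the step at which that cell was added to P.
  Insert 4 (step 1): P = [4];  Q = [1]
  Insert 3 (step 2): P = [3] / [4];  Q = [1] / [2]
  Insert 2 (step 3): P = [2] / [3] / [4];  Q = [1] / [2] / [3]
  Insert 7 (step 4): P = [2, 7] / [3] / [4];  Q = [1, 4] / [2] / [3]
  Insert 6 (step 5): P = [2, 6] / [3, 7] / [4];  Q = [1, 4] / [2, 5] / [3]
  Insert 8 (step 6): P = [2, 6, 8] / [3, 7] / [4];  Q = [1, 4, 6] / [2, 5] / [3]
  Insert 1 (step 7): P = [1, 6, 8] / [2, 7] / [3] / [4];  Q = [1, 4, 6] / [2, 5] / [3] / [7]
  Insert 5 (step 8): P = [1, 5, 8] / [2, 6] / [3, 7] / [4];  Q = [1, 4, 6] / [2, 5] / [3, 8] / [7]
Final shape: (3, 2, 2, 1).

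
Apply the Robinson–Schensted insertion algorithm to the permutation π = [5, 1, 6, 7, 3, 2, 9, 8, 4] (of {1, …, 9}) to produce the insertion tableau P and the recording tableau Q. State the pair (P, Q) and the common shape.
P = [1, 2, 4, 8] / [3, 6, 7] / [5, 9];  Q = [1, 3, 4, 7] / [2, 5, 8] / [6, 9];  common shape = (4, 3, 2)

Row-insert the values π_1, π_2, … into P one at a time, bumping the leftmost entry strictly greater than the inserted value down to the next row. The recording tableau Q records, in position (i, j), the step at which that cell was added to P.
  Insert 5 (step 1): P = [5];  Q = [1]
  Insert 1 (step 2): P = [1] / [5];  Q = [1] / [2]
  Insert 6 (step 3): P = [1, 6] / [5];  Q = [1, 3] / [2]
  Insert 7 (step 4): P = [1, 6, 7] / [5];  Q = [1, 3, 4] / [2]
  Insert 3 (step 5): P = [1, 3, 7] / [5, 6];  Q = [1, 3, 4] / [2, 5]
  Insert 2 (step 6): P = [1, 2, 7] / [3, 6] / [5];  Q = [1, 3, 4] / [2, 5] / [6]
  Insert 9 (step 7): P = [1, 2, 7, 9] / [3, 6] / [5];  Q = [1, 3, 4, 7] / [2, 5] / [6]
  Insert 8 (step 8): P = [1, 2, 7, 8] / [3, 6, 9] / [5];  Q = [1, 3, 4, 7] / [2, 5, 8] / [6]
  Insert 4 (step 9): P = [1, 2, 4, 8] / [3, 6, 7] / [5, 9];  Q = [1, 3, 4, 7] / [2, 5, 8] / [6, 9]
Final shape: (4, 3, 2).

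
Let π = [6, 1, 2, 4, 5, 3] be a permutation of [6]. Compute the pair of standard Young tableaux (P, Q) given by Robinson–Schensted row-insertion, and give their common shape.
P = [1, 2, 3, 5] / [4] / [6];  Q = [1, 3, 4, 5] / [2] / [6];  common shape = (4, 1, 1)

Row-insert the values π_1, π_2, … into P one at a time, bumping the leftmost entry strictly greater than the inserted value down to the next row. The recording tableau Q records, in position (i, j), the step at which that cell was added to P.
  Insert 6 (step 1): P = [6];  Q = [1]
  Insert 1 (step 2): P = [1] / [6];  Q = [1] / [2]
  Insert 2 (step 3): P = [1, 2] / [6];  Q = [1, 3] / [2]
  Insert 4 (step 4): P = [1, 2, 4] / [6];  Q = [1, 3, 4] / [2]
  Insert 5 (step 5): P = [1, 2, 4, 5] / [6];  Q = [1, 3, 4, 5] / [2]
  Insert 3 (step 6): P = [1, 2, 3, 5] / [4] / [6];  Q = [1, 3, 4, 5] / [2] / [6]
Final shape: (4, 1, 1).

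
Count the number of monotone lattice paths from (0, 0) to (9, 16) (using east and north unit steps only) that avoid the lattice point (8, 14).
Number of paths = 1083665

Total paths from (0, 0) to (9, 16): C(25, 9) = 2042975. Paths through (8, 14): (paths (0, 0) → (8, 14)) × (paths (8, 14) → (9, 16)) = C(22, 8) · C(3, 1) = 319770 · 3 = 959310. Avoidance count = 2042975 − 959310 = 1083665.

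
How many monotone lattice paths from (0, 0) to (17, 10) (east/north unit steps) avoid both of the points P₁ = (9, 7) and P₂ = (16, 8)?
Number of paths = 4616832

Inclusion–exclusion. Total paths: C(27, 17) = 8436285. Through P₁: C(16, 9)·C(11, 8) = 1887600. Through P₂: C(24, 16)·C(3, 1) = 2206413. Since P₁ is strictly southwest of P₂, a monotone path through both must visit P₁ then P₂; paths through both = C(16, 9)·C(8, 7)·C(3, 1) = 274560. Avoid both = 8436285 − 1887600 − 2206413 + 274560 = 4616832.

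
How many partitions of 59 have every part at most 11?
p(59, parts ≤ 11) = 237489

Use the recurrence p(n, m) = p(n, m−1) + p(n−m, m): either the largest part is < m (count p(n, m−1)) or the largest part is exactly m (remove one copy of m, count p(n−m, m)). With p(0, ·) = 1 this gives p(59, parts ≤ 11) = 237489. (By conjugating Young diagrams, this also counts partitions of 59 into at most 11 parts.)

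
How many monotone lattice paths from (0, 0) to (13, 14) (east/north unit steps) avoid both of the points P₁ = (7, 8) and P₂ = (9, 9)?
Number of paths = 10418670

Inclusion–exclusion. Total paths: C(27, 13) = 20058300. Through P₁: C(15, 7)·C(12, 6) = 5945940. Through P₂: C(18, 9)·C(9, 4) = 6126120. Since P₁ is strictly southwest of P₂, a monotone path through both must visit P₁ then P₂; paths through both = C(15, 7)·C(3, 2)·C(9, 4) = 2432430. Avoid both = 20058300 − 5945940 − 6126120 + 2432430 = 10418670.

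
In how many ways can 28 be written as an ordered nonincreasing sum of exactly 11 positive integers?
p(28, 11 parts) = 278

Partitions of n into exactly k parts are in bijection with partitions of n − k into at most k parts (subtract 1 from each part). So p(28, exactly 11) = p(17, parts ≤ 11). Computing via the recurrence p(m, j) = p(m, j−1) + p(m−j, j) gives 278.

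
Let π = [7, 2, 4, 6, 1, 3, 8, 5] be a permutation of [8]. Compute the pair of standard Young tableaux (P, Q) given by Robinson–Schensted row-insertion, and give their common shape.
P = [1, 3, 5, 8] / [2, 4, 6] / [7];  Q = [1, 3, 4, 7] / [2, 6, 8] / [5];  common shape = (4, 3, 1)

Row-insert the values π_1, π_2, … into P one at a time, bumping the leftmost entry strictly greater than the inserted value down to the next row. The recording tableau Q records, in position (i, j), the step at which that cell was added to P.
  Insert 7 (step 1): P = [7];  Q = [1]
  Insert 2 (step 2): P = [2] / [7];  Q = [1] / [2]
  Insert 4 (step 3): P = [2, 4] / [7];  Q = [1, 3] / [2]
  Insert 6 (step 4): P = [2, 4, 6] / [7];  Q = [1, 3, 4] / [2]
  Insert 1 (step 5): P = [1, 4, 6] / [2] / [7];  Q = [1, 3, 4] / [2] / [5]
  Insert 3 (step 6): P = [1, 3, 6] / [2, 4] / [7];  Q = [1, 3, 4] / [2, 6] / [5]
  Insert 8 (step 7): P = [1, 3, 6, 8] / [2, 4] / [7];  Q = [1, 3, 4, 7] / [2, 6] / [5]
  Insert 5 (step 8): P = [1, 3, 5, 8] / [2, 4, 6] / [7];  Q = [1, 3, 4, 7] / [2, 6, 8] / [5]
Final shape: (4, 3, 1).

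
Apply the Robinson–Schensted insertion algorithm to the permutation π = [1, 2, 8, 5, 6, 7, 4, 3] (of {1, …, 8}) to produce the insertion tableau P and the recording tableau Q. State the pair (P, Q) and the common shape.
P = [1, 2, 3, 6, 7] / [4] / [5] / [8];  Q = [1, 2, 3, 5, 6] / [4] / [7] / [8];  common shape = (5, 1, 1, 1)

Row-insert the values π_1, π_2, … into P one at a time, bumping the leftmost entry strictly greater than the inserted value down to the next row. The recording tableau Q records, in position (i, j), the step at which that cell was added to P.
  Insert 1 (step 1): P = [1];  Q = [1]
  Insert 2 (step 2): P = [1, 2];  Q = [1, 2]
  Insert 8 (step 3): P = [1, 2, 8];  Q = [1, 2, 3]
  Insert 5 (step 4): P = [1, 2, 5] / [8];  Q = [1, 2, 3] / [4]
  Insert 6 (step 5): P = [1, 2, 5, 6] / [8];  Q = [1, 2, 3, 5] / [4]
  Insert 7 (step 6): P = [1, 2, 5, 6, 7] / [8];  Q = [1, 2, 3, 5, 6] / [4]
  Insert 4 (step 7): P = [1, 2, 4, 6, 7] / [5] / [8];  Q = [1, 2, 3, 5, 6] / [4] / [7]
  Insert 3 (step 8): P = [1, 2, 3, 6, 7] / [4] / [5] / [8];  Q = [1, 2, 3, 5, 6] / [4] / [7] / [8]
Final shape: (5, 1, 1, 1).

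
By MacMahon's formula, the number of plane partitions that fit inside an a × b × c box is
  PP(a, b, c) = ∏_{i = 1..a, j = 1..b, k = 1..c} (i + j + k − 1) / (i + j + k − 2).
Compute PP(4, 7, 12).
PP(4, 7, 12) = 2241344526426720

Evaluate the triple product over i = 1..4, j = 1..7, k = 1..12. The factors are (2/1) · (3/2) · (4/3) · (5/4) · (6/5) · (7/6) · (8/7) · (9/8) · … (336 factors total). The numerators and denominators telescope so the product is an integer; carrying out the multiplication exactly gives PP(4, 7, 12) = 2241344526426720.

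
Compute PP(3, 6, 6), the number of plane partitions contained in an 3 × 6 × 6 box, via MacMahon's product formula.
PP(3, 6, 6) = 24293412

Evaluate the triple product over i = 1..3, j = 1..6, k = 1..6. The factors are (2/1) · (3/2) · (4/3) · (5/4) · (6/5) · (7/6) · (3/2) · (4/3) · … (108 factors total). The numerators and denominators telescope so the product is an integer; carrying out the multiplication exactly gives PP(3, 6, 6) = 24293412.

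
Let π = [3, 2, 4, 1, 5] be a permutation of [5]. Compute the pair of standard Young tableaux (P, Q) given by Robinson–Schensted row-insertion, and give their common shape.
P = [1, 4, 5] / [2] / [3];  Q = [1, 3, 5] / [2] / [4];  common shape = (3, 1, 1)

Row-insert the values π_1, π_2, … into P one at a time, bumping the leftmost entry strictly greater than the inserted value down to the next row. The recording tableau Q records, in position (i, j), the step at which that cell was added to P.
  Insert 3 (step 1): P = [3];  Q = [1]
  Insert 2 (step 2): P = [2] / [3];  Q = [1] / [2]
  Insert 4 (step 3): P = [2, 4] / [3];  Q = [1, 3] / [2]
  Insert 1 (step 4): P = [1, 4] / [2] / [3];  Q = [1, 3] / [2] / [4]
  Insert 5 (step 5): P = [1, 4, 5] / [2] / [3];  Q = [1, 3, 5] / [2] / [4]
Final shape: (3, 1, 1).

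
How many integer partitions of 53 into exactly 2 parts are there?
p(53, 2 parts) = 26

Partitions of n into exactly k parts are in bijection with partitions of n − k into at most k parts (subtract 1 from each part). So p(53, exactly 2) = p(51, parts ≤ 2). Computing via the recurrence p(m, j) = p(m, j−1) + p(m−j, j) gives 26.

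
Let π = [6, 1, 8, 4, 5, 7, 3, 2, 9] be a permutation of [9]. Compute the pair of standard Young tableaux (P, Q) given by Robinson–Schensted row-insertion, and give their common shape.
P = [1, 2, 5, 7, 9] / [3, 8] / [4] / [6];  Q = [1, 3, 5, 6, 9] / [2, 4] / [7] / [8];  common shape = (5, 2, 1, 1)

Row-insert the values π_1, π_2, … into P one at a time, bumping the leftmost entry strictly greater than the inserted value down to the next row. The recording tableau Q records, in position (i, j), the step at which that cell was added to P.
  Insert 6 (step 1): P = [6];  Q = [1]
  Insert 1 (step 2): P = [1] / [6];  Q = [1] / [2]
  Insert 8 (step 3): P = [1, 8] / [6];  Q = [1, 3] / [2]
  Insert 4 (step 4): P = [1, 4] / [6, 8];  Q = [1, 3] / [2, 4]
  Insert 5 (step 5): P = [1, 4, 5] / [6, 8];  Q = [1, 3, 5] / [2, 4]
  Insert 7 (step 6): P = [1, 4, 5, 7] / [6, 8];  Q = [1, 3, 5, 6] / [2, 4]
  Insert 3 (step 7): P = [1, 3, 5, 7] / [4, 8] / [6];  Q = [1, 3, 5, 6] / [2, 4] / [7]
  Insert 2 (step 8): P = [1, 2, 5, 7] / [3, 8] / [4] / [6];  Q = [1, 3, 5, 6] / [2, 4] / [7] / [8]
  Insert 9 (step 9): P = [1, 2, 5, 7, 9] / [3, 8] / [4] / [6];  Q = [1, 3, 5, 6, 9] / [2, 4] / [7] / [8]
Final shape: (5, 2, 1, 1).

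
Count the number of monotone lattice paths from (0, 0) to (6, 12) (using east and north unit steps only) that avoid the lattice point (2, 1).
Number of paths = 14469

Total paths from (0, 0) to (6, 12): C(18, 6) = 18564. Paths through (2, 1): (paths (0, 0) → (2, 1)) × (paths (2, 1) → (6, 12)) = C(3, 2) · C(15, 4) = 3 · 1365 = 4095. Avoidance count = 18564 − 4095 = 14469.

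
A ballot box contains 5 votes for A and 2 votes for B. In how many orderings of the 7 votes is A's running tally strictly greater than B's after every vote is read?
Strict-lead orderings = 9

Total orderings of the 7 votes with 5 for A: C(7, 5) = 21. By the Bertrand ballot formula (Cycle Lemma / reflection principle), the number of orderings in which A is strictly ahead of B throughout is (p − q)/(p + q) · C(p + q, p) = (5 − 2)/(5 + 2) · 21 = 9.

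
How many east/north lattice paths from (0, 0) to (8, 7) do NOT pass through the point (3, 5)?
Number of paths = 5259

Total paths from (0, 0) to (8, 7): C(15, 8) = 6435. Paths through (3, 5): (paths (0, 0) → (3, 5)) × (paths (3, 5) → (8, 7)) = C(8, 3) · C(7, 5) = 56 · 21 = 1176. Avoidance count = 6435 − 1176 = 5259.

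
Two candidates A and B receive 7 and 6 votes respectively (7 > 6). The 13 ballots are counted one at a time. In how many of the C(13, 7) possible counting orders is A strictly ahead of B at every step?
Strict-lead orderings = 132

Total orderings of the 13 votes with 7 for A: C(13, 7) = 1716. By the Bertrand ballot formula (Cycle Lemma / reflection principle), the number of orderings in which A is strictly ahead of B throughout is (p − q)/(p + q) · C(p + q, p) = (7 − 6)/(7 + 6) · 1716 = 132.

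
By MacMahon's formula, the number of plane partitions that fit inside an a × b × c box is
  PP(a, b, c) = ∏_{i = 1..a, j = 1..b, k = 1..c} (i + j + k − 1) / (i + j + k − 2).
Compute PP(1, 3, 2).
PP(1, 3, 2) = 10

Evaluate the triple product over i = 1..1, j = 1..3, k = 1..2. The factors are (2/1) · (3/2) · (3/2) · (4/3) · (4/3) · (5/4). The numerators and denominators telescope so the product is an integer; carrying out the multiplication exactly gives PP(1, 3, 2) = 10.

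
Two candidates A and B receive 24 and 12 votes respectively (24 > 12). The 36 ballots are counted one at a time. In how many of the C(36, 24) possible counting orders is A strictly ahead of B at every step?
Strict-lead orderings = 417225900

Total orderings of the 36 votes with 24 for A: C(36, 24) = 1251677700. By the Bertrand ballot formula (Cycle Lemma / reflection principle), the number of orderings in which A is strictly ahead of B throughout is (p − q)/(p + q) · C(p + q, p) = (24 − 12)/(24 + 12) · 1251677700 = 417225900.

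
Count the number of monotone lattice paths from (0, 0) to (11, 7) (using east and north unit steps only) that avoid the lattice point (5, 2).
Number of paths = 22122

Total paths from (0, 0) to (11, 7): C(18, 11) = 31824. Paths through (5, 2): (paths (0, 0) → (5, 2)) × (paths (5, 2) → (11, 7)) = C(7, 5) · C(11, 6) = 21 · 462 = 9702. Avoidance count = 31824 − 9702 = 22122.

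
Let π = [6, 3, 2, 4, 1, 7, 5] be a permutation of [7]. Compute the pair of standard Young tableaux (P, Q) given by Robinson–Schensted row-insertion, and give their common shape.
P = [1, 4, 5] / [2, 7] / [3] / [6];  Q = [1, 4, 6] / [2, 7] / [3] / [5];  common shape = (3, 2, 1, 1)

Row-insert the values π_1, π_2, … into P one at a time, bumping the leftmost entry strictly greater than the inserted value down to the next row. The recording tableau Q records, in position (i, j), the step at which that cell was added to P.
  Insert 6 (step 1): P = [6];  Q = [1]
  Insert 3 (step 2): P = [3] / [6];  Q = [1] / [2]
  Insert 2 (step 3): P = [2] / [3] / [6];  Q = [1] / [2] / [3]
  Insert 4 (step 4): P = [2, 4] / [3] / [6];  Q = [1, 4] / [2] / [3]
  Insert 1 (step 5): P = [1, 4] / [2] / [3] / [6];  Q = [1, 4] / [2] / [3] / [5]
  Insert 7 (step 6): P = [1, 4, 7] / [2] / [3] / [6];  Q = [1, 4, 6] / [2] / [3] / [5]
  Insert 5 (step 7): P = [1, 4, 5] / [2, 7] / [3] / [6];  Q = [1, 4, 6] / [2, 7] / [3] / [5]
Final shape: (3, 2, 1, 1).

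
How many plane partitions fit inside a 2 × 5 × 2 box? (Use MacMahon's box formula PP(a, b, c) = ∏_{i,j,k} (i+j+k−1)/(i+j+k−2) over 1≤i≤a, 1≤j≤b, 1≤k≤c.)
PP(2, 5, 2) = 196

Evaluate the triple product over i = 1..2, j = 1..5, k = 1..2. The factors are (2/1) · (3/2) · (3/2) · (4/3) · (4/3) · (5/4) · (5/4) · (6/5) · … (20 factors total). The numerators and denominators telescope so the product is an integer; carrying out the multiplication exactly gives PP(2, 5, 2) = 196.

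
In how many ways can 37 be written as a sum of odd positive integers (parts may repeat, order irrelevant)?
p_odd(37) = 760

Enumerate partitions using only odd parts via the recurrence o(n, m) = o(n, m−2) + o(n−m, m) over odd m, starting from the largest odd part ≤ n. This gives p_odd(37) = 760. (Euler's theorem: equals the count of distinct-part partitions.)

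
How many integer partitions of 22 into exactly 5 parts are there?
p(22, 5 parts) = 119

Partitions of n into exactly k parts are in bijection with partitions of n − k into at most k parts (subtract 1 from each part). So p(22, exactly 5) = p(17, parts ≤ 5). Computing via the recurrence p(m, j) = p(m, j−1) + p(m−j, j) gives 119.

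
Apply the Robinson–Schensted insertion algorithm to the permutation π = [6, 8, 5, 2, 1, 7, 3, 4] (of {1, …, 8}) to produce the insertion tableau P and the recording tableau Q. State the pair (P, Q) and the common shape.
P = [1, 3, 4] / [2, 7] / [5, 8] / [6];  Q = [1, 2, 8] / [3, 6] / [4, 7] / [5];  common shape = (3, 2, 2, 1)

Row-insert the values π_1, π_2, … into P one at a time, bumping the leftmost entry strictly greater than the inserted value down to the next row. The recording tableau Q records, in position (i, j), the step at which that cell was added to P.
  Insert 6 (step 1): P = [6];  Q = [1]
  Insert 8 (step 2): P = [6, 8];  Q = [1, 2]
  Insert 5 (step 3): P = [5, 8] / [6];  Q = [1, 2] / [3]
  Insert 2 (step 4): P = [2, 8] / [5] / [6];  Q = [1, 2] / [3] / [4]
  Insert 1 (step 5): P = [1, 8] / [2] / [5] / [6];  Q = [1, 2] / [3] / [4] / [5]
  Insert 7 (step 6): P = [1, 7] / [2, 8] / [5] / [6];  Q = [1, 2] / [3, 6] / [4] / [5]
  Insert 3 (step 7): P = [1, 3] / [2, 7] / [5, 8] / [6];  Q = [1, 2] / [3, 6] / [4, 7] / [5]
  Insert 4 (step 8): P = [1, 3, 4] / [2, 7] / [5, 8] / [6];  Q = [1, 2, 8] / [3, 6] / [4, 7] / [5]
Final shape: (3, 2, 2, 1).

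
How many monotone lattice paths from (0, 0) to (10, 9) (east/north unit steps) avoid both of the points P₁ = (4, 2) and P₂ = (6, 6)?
Number of paths = 42173

Inclusion–exclusion. Total paths: C(19, 10) = 92378. Through P₁: C(6, 4)·C(13, 6) = 25740. Through P₂: C(12, 6)·C(7, 4) = 32340. Since P₁ is strictly southwest of P₂, a monotone path through both must visit P₁ then P₂; paths through both = C(6, 4)·C(6, 2)·C(7, 4) = 7875. Avoid both = 92378 − 25740 − 32340 + 7875 = 42173.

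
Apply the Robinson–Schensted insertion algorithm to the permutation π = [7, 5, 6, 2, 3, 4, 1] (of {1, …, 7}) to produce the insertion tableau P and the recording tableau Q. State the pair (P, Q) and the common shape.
P = [1, 3, 4] / [2, 6] / [5] / [7];  Q = [1, 3, 6] / [2, 5] / [4] / [7];  common shape = (3, 2, 1, 1)

Row-insert the values π_1, π_2, … into P one at a time, bumping the leftmost entry strictly greater than the inserted value down to the next row. The recording tableau Q records, in position (i, j), the step at which that cell was added to P.
  Insert 7 (step 1): P = [7];  Q = [1]
  Insert 5 (step 2): P = [5] / [7];  Q = [1] / [2]
  Insert 6 (step 3): P = [5, 6] / [7];  Q = [1, 3] / [2]
  Insert 2 (step 4): P = [2, 6] / [5] / [7];  Q = [1, 3] / [2] / [4]
  Insert 3 (step 5): P = [2, 3] / [5, 6] / [7];  Q = [1, 3] / [2, 5] / [4]
  Insert 4 (step 6): P = [2, 3, 4] / [5, 6] / [7];  Q = [1, 3, 6] / [2, 5] / [4]
  Insert 1 (step 7): P = [1, 3, 4] / [2, 6] / [5] / [7];  Q = [1, 3, 6] / [2, 5] / [4] / [7]
Final shape: (3, 2, 1, 1).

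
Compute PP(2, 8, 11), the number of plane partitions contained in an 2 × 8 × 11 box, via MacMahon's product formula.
PP(2, 8, 11) = 1057896060

Evaluate the triple product over i = 1..2, j = 1..8, k = 1..11. The factors are (2/1) · (3/2) · (4/3) · (5/4) · (6/5) · (7/6) · (8/7) · (9/8) · … (176 factors total). The numerators and denominators telescope so the product is an integer; carrying out the multiplication exactly gives PP(2, 8, 11) = 1057896060.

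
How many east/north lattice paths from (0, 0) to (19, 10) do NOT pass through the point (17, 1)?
Number of paths = 20029020

Total paths from (0, 0) to (19, 10): C(29, 19) = 20030010. Paths through (17, 1): (paths (0, 0) → (17, 1)) × (paths (17, 1) → (19, 10)) = C(18, 17) · C(11, 2) = 18 · 55 = 990. Avoidance count = 20030010 − 990 = 20029020.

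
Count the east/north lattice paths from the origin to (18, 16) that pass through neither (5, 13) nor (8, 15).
Number of paths = 2194712376

Inclusion–exclusion. Total paths: C(34, 18) = 2203961430. Through P₁: C(18, 5)·C(16, 13) = 4798080. Through P₂: C(23, 8)·C(11, 10) = 5393454. Since P₁ is strictly southwest of P₂, a monotone path through both must visit P₁ then P₂; paths through both = C(18, 5)·C(5, 3)·C(11, 10) = 942480. Avoid both = 2203961430 − 4798080 − 5393454 + 942480 = 2194712376.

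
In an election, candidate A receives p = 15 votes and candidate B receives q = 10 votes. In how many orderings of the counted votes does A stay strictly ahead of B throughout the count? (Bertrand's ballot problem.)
Strict-lead orderings = 653752

Total orderings of the 25 votes with 15 for A: C(25, 15) = 3268760. By the Bertrand ballot formula (Cycle Lemma / reflection principle), the number of orderings in which A is strictly ahead of B throughout is (p − q)/(p + q) · C(p + q, p) = (15 − 10)/(15 + 10) · 3268760 = 653752.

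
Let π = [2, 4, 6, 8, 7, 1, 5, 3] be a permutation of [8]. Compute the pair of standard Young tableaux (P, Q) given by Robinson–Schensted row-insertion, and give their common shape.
P = [1, 3, 5, 7] / [2, 4] / [6] / [8];  Q = [1, 2, 3, 4] / [5, 7] / [6] / [8];  common shape = (4, 2, 1, 1)

Row-insert the values π_1, π_2, … into P one at a time, bumping the leftmost entry strictly greater than the inserted value down to the next row. The recording tableau Q records, in position (i, j), the step at which that cell was added to P.
  Insert 2 (step 1): P = [2];  Q = [1]
  Insert 4 (step 2): P = [2, 4];  Q = [1, 2]
  Insert 6 (step 3): P = [2, 4, 6];  Q = [1, 2, 3]
  Insert 8 (step 4): P = [2, 4, 6, 8];  Q = [1, 2, 3, 4]
  Insert 7 (step 5): P = [2, 4, 6, 7] / [8];  Q = [1, 2, 3, 4] / [5]
  Insert 1 (step 6): P = [1, 4, 6, 7] / [2] / [8];  Q = [1, 2, 3, 4] / [5] / [6]
  Insert 5 (step 7): P = [1, 4, 5, 7] / [2, 6] / [8];  Q = [1, 2, 3, 4] / [5, 7] / [6]
  Insert 3 (step 8): P = [1, 3, 5, 7] / [2, 4] / [6] / [8];  Q = [1, 2, 3, 4] / [5, 7] / [6] / [8]
Final shape: (4, 2, 1, 1).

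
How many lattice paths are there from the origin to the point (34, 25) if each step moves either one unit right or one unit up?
Number of paths = 30284005485024837

A monotone lattice path from (0, 0) to (34, 25) consists of 34 east steps and 25 north steps in some order, so it is determined by which 34 of the 59 steps are east. The count is C(59, 34) = 30284005485024837.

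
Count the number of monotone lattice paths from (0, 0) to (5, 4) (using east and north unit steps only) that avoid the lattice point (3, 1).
Number of paths = 86

Total paths from (0, 0) to (5, 4): C(9, 5) = 126. Paths through (3, 1): (paths (0, 0) → (3, 1)) × (paths (3, 1) → (5, 4)) = C(4, 3) · C(5, 2) = 4 · 10 = 40. Avoidance count = 126 − 40 = 86.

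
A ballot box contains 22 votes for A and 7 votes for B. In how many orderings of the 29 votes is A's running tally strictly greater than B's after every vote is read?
Strict-lead orderings = 807300

Total orderings of the 29 votes with 22 for A: C(29, 22) = 1560780. By the Bertrand ballot formula (Cycle Lemma / reflection principle), the number of orderings in which A is strictly ahead of B throughout is (p − q)/(p + q) · C(p + q, p) = (22 − 7)/(22 + 7) · 1560780 = 807300.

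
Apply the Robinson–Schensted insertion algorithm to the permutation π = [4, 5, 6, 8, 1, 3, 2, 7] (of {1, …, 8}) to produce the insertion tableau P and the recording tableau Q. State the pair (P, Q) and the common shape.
P = [1, 2, 6, 7] / [3, 5, 8] / [4];  Q = [1, 2, 3, 4] / [5, 6, 8] / [7];  common shape = (4, 3, 1)

Row-insert the values π_1, π_2, … into P one at a time, bumping the leftmost entry strictly greater than the inserted value down to the next row. The recording tableau Q records, in position (i, j), the step at which that cell was added to P.
  Insert 4 (step 1): P = [4];  Q = [1]
  Insert 5 (step 2): P = [4, 5];  Q = [1, 2]
  Insert 6 (step 3): P = [4, 5, 6];  Q = [1, 2, 3]
  Insert 8 (step 4): P = [4, 5, 6, 8];  Q = [1, 2, 3, 4]
  Insert 1 (step 5): P = [1, 5, 6, 8] / [4];  Q = [1, 2, 3, 4] / [5]
  Insert 3 (step 6): P = [1, 3, 6, 8] / [4, 5];  Q = [1, 2, 3, 4] / [5, 6]
  Insert 2 (step 7): P = [1, 2, 6, 8] / [3, 5] / [4];  Q = [1, 2, 3, 4] / [5, 6] / [7]
  Insert 7 (step 8): P = [1, 2, 6, 7] / [3, 5, 8] / [4];  Q = [1, 2, 3, 4] / [5, 6, 8] / [7]
Final shape: (4, 3, 1).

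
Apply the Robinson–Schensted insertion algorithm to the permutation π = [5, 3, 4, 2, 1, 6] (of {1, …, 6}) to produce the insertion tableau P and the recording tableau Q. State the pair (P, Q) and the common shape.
P = [1, 4, 6] / [2] / [3] / [5];  Q = [1, 3, 6] / [2] / [4] / [5];  common shape = (3, 1, 1, 1)

Row-insert the values π_1, π_2, … into P one at a time, bumping the leftmost entry strictly greater than the inserted value down to the next row. The recording tableau Q records, in position (i, j), the step at which that cell was added to P.
  Insert 5 (step 1): P = [5];  Q = [1]
  Insert 3 (step 2): P = [3] / [5];  Q = [1] / [2]
  Insert 4 (step 3): P = [3, 4] / [5];  Q = [1, 3] / [2]
  Insert 2 (step 4): P = [2, 4] / [3] / [5];  Q = [1, 3] / [2] / [4]
  Insert 1 (step 5): P = [1, 4] / [2] / [3] / [5];  Q = [1, 3] / [2] / [4] / [5]
  Insert 6 (step 6): P = [1, 4, 6] / [2] / [3] / [5];  Q = [1, 3, 6] / [2] / [4] / [5]
Final shape: (3, 1, 1, 1).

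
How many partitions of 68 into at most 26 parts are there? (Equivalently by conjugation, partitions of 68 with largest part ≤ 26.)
p(68, parts ≤ 26) = 2828582

Use the recurrence p(n, m) = p(n, m−1) + p(n−m, m): either the largest part is < m (count p(n, m−1)) or the largest part is exactly m (remove one copy of m, count p(n−m, m)). With p(0, ·) = 1 this gives p(68, parts ≤ 26) = 2828582. (By conjugating Young diagrams, this also counts partitions of 68 into at most 26 parts.)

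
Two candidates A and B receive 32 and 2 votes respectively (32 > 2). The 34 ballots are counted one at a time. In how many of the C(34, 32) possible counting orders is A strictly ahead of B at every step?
Strict-lead orderings = 495

Total orderings of the 34 votes with 32 for A: C(34, 32) = 561. By the Bertrand ballot formula (Cycle Lemma / reflection principle), the number of orderings in which A is strictly ahead of B throughout is (p − q)/(p + q) · C(p + q, p) = (32 − 2)/(32 + 2) · 561 = 495.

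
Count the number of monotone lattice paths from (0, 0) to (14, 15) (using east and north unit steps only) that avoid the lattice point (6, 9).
Number of paths = 62528745

Total paths from (0, 0) to (14, 15): C(29, 14) = 77558760. Paths through (6, 9): (paths (0, 0) → (6, 9)) × (paths (6, 9) → (14, 15)) = C(15, 6) · C(14, 8) = 5005 · 3003 = 15030015. Avoidance count = 77558760 − 15030015 = 62528745.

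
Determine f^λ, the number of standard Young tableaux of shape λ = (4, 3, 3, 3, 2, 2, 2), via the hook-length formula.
# SYT of shape (4, 3, 3, 3, 2, 2, 2) = 4434144

Hook-length formula: f^λ = n! / Π hook(c), product over all cells c of the Young diagram. For λ = (4, 3, 3, 3, 2, 2, 2), n = 19 boxes. Hook lengths by row (left-to-right, top-to-bottom): [10, 9, 5, 1]; [8, 7, 3]; [7, 6, 2]; [6, 5, 1]; [4, 3]; [3, 2]; [2, 1]. Product of hooks = 27433728000. So f^λ = 19! / 27433728000 = 121645100408832000 / 27433728000 = 4434144.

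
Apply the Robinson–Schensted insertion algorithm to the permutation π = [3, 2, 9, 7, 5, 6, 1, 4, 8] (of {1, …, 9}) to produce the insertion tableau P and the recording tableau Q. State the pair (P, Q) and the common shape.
P = [1, 4, 6, 8] / [2, 5] / [3, 7] / [9];  Q = [1, 3, 6, 9] / [2, 4] / [5, 8] / [7];  common shape = (4, 2, 2, 1)

Row-insert the values π_1, π_2, … into P one at a time, bumping the leftmost entry strictly greater than the inserted value down to the next row. The recording tableau Q records, in position (i, j), the step at which that cell was added to P.
  Insert 3 (step 1): P = [3];  Q = [1]
  Insert 2 (step 2): P = [2] / [3];  Q = [1] / [2]
  Insert 9 (step 3): P = [2, 9] / [3];  Q = [1, 3] / [2]
  Insert 7 (step 4): P = [2, 7] / [3, 9];  Q = [1, 3] / [2, 4]
  Insert 5 (step 5): P = [2, 5] / [3, 7] / [9];  Q = [1, 3] / [2, 4] / [5]
  Insert 6 (step 6): P = [2, 5, 6] / [3, 7] / [9];  Q = [1, 3, 6] / [2, 4] / [5]
  Insert 1 (step 7): P = [1, 5, 6] / [2, 7] / [3] / [9];  Q = [1, 3, 6] / [2, 4] / [5] / [7]
  Insert 4 (step 8): P = [1, 4, 6] / [2, 5] / [3, 7] / [9];  Q = [1, 3, 6] / [2, 4] / [5, 8] / [7]
  Insert 8 (step 9): P = [1, 4, 6, 8] / [2, 5] / [3, 7] / [9];  Q = [1, 3, 6, 9] / [2, 4] / [5, 8] / [7]
Final shape: (4, 2, 2, 1).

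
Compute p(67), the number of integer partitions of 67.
p(67) = 2679689

Compute p(n) via the recurrence p(n, m) = p(n, m−1) + p(n−m, m), where p(n, m) counts partitions of n with all parts ≤ m and p(n) = p(n, n). The base cases are p(0, m) = 1 and p(n, 0) = 0 for n > 0. Filling the table yields p(67) = 2679689. (Euler's pentagonal recurrence is an alternative.)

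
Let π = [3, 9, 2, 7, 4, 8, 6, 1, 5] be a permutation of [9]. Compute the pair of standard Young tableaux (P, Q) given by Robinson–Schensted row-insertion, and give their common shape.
P = [1, 4, 5] / [2, 6, 8] / [3, 7] / [9];  Q = [1, 2, 6] / [3, 4, 7] / [5, 9] / [8];  common shape = (3, 3, 2, 1)

Row-insert the values π_1, π_2, … into P one at a time, bumping the leftmost entry strictly greater than the inserted value down to the next row. The recording tableau Q records, in position (i, j), the step at which that cell was added to P.
  Insert 3 (step 1): P = [3];  Q = [1]
  Insert 9 (step 2): P = [3, 9];  Q = [1, 2]
  Insert 2 (step 3): P = [2, 9] / [3];  Q = [1, 2] / [3]
  Insert 7 (step 4): P = [2, 7] / [3, 9];  Q = [1, 2] / [3, 4]
  Insert 4 (step 5): P = [2, 4] / [3, 7] / [9];  Q = [1, 2] / [3, 4] / [5]
  Insert 8 (step 6): P = [2, 4, 8] / [3, 7] / [9];  Q = [1, 2, 6] / [3, 4] / [5]
  Insert 6 (step 7): P = [2, 4, 6] / [3, 7, 8] / [9];  Q = [1, 2, 6] / [3, 4, 7] / [5]
  Insert 1 (step 8): P = [1, 4, 6] / [2, 7, 8] / [3] / [9];  Q = [1, 2, 6] / [3, 4, 7] / [5] / [8]
  Insert 5 (step 9): P = [1, 4, 5] / [2, 6, 8] / [3, 7] / [9];  Q = [1, 2, 6] / [3, 4, 7] / [5, 9] / [8]
Final shape: (3, 3, 2, 1).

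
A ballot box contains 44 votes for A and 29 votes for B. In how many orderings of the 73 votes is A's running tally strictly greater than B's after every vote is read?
Strict-lead orderings = 39079497643281118800

Total orderings of the 73 votes with 44 for A: C(73, 44) = 190186888530634778160. By the Bertrand ballot formula (Cycle Lemma / reflection principle), the number of orderings in which A is strictly ahead of B throughout is (p − q)/(p + q) · C(p + q, p) = (44 − 29)/(44 + 29) · 190186888530634778160 = 39079497643281118800.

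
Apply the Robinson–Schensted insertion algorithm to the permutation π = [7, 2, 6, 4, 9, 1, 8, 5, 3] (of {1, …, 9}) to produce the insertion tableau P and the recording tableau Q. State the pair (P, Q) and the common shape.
P = [1, 3, 5] / [2, 4] / [6, 8] / [7, 9];  Q = [1, 3, 5] / [2, 7] / [4, 8] / [6, 9];  common shape = (3, 2, 2, 2)

Row-insert the values π_1, π_2, … into P one at a time, bumping the leftmost entry strictly greater than the inserted value down to the next row. The recording tableau Q records, in position (i, j), the step at which that cell was added to P.
  Insert 7 (step 1): P = [7];  Q = [1]
  Insert 2 (step 2): P = [2] / [7];  Q = [1] / [2]
  Insert 6 (step 3): P = [2, 6] / [7];  Q = [1, 3] / [2]
  Insert 4 (step 4): P = [2, 4] / [6] / [7];  Q = [1, 3] / [2] / [4]
  Insert 9 (step 5): P = [2, 4, 9] / [6] / [7];  Q = [1, 3, 5] / [2] / [4]
  Insert 1 (step 6): P = [1, 4, 9] / [2] / [6] / [7];  Q = [1, 3, 5] / [2] / [4] / [6]
  Insert 8 (step 7): P = [1, 4, 8] / [2, 9] / [6] / [7];  Q = [1, 3, 5] / [2, 7] / [4] / [6]
  Insert 5 (step 8): P = [1, 4, 5] / [2, 8] / [6, 9] / [7];  Q = [1, 3, 5] / [2, 7] / [4, 8] / [6]
  Insert 3 (step 9): P = [1, 3, 5] / [2, 4] / [6, 8] / [7, 9];  Q = [1, 3, 5] / [2, 7] / [4, 8] / [6, 9]
Final shape: (3, 2, 2, 2).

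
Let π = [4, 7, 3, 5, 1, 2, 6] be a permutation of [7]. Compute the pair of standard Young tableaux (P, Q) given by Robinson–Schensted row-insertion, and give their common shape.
P = [1, 2, 6] / [3, 5] / [4, 7];  Q = [1, 2, 7] / [3, 4] / [5, 6];  common shape = (3, 2, 2)

Row-insert the values π_1, π_2, … into P one at a time, bumping the leftmost entry strictly greater than the inserted value down to the next row. The recording tableau Q records, in position (i, j), the step at which that cell was added to P.
  Insert 4 (step 1): P = [4];  Q = [1]
  Insert 7 (step 2): P = [4, 7];  Q = [1, 2]
  Insert 3 (step 3): P = [3, 7] / [4];  Q = [1, 2] / [3]
  Insert 5 (step 4): P = [3, 5] / [4, 7];  Q = [1, 2] / [3, 4]
  Insert 1 (step 5): P = [1, 5] / [3, 7] / [4];  Q = [1, 2] / [3, 4] / [5]
  Insert 2 (step 6): P = [1, 2] / [3, 5] / [4, 7];  Q = [1, 2] / [3, 4] / [5, 6]
  Insert 6 (step 7): P = [1, 2, 6] / [3, 5] / [4, 7];  Q = [1, 2, 7] / [3, 4] / [5, 6]
Final shape: (3, 2, 2).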